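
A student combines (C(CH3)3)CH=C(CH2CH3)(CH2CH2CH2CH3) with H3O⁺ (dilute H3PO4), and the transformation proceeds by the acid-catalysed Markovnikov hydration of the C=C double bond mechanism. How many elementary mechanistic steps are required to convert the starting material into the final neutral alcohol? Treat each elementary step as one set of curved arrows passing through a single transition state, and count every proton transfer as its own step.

Step 1: Protonation of the alkene by H3O⁺: the π bond acts as the nucleophile and picks up H⁺, giving the more stable (Markovnikov) tertiary carbocation. H2O is released.
(No 1,2-shift: no single shift to an adjacent carbon would give a more stable cation.)
Step 2: Nucleophilic capture of the cation by H2O produces the protonated alcohol (an oxonium ion).
Step 3: Deprotonation of the oxonium ion by a water molecule delivers the neutral alcohol and regenerates the acid catalyst.
Total: 3 elementary steps.

3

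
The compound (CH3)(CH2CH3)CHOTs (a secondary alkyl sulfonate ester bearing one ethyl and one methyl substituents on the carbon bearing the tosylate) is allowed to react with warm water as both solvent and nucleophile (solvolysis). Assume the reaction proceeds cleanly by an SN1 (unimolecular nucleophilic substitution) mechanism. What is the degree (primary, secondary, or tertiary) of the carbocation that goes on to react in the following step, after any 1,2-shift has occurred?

secondary

Step 1: Ionisation: the C–O σ-bond cleaves heterolytically; both bonding electrons depart with TsO⁻, leaving a secondary carbocation at the α-carbon.
No single 1,2-shift to an adjacent carbon would give a more-substituted cation, so no rearrangement occurs.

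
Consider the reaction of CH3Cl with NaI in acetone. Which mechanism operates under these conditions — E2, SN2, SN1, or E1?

SN2

Conditions: a methyl substrate with a strong nucleophile in the polar aprotic solvent acetone.
These conditions are the textbook signature of the SN2 pathway.
An unhindered substrate with a strong nucleophile in a polar aprotic solvent favours one-step backside displacement.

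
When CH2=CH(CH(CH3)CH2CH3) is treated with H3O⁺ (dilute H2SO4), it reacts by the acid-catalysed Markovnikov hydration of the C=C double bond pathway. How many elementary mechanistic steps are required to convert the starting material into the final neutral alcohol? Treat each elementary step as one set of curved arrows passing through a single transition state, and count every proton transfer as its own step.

Step 1: The π electrons of the C=C bond attack a proton of H3O⁺; Markovnikov addition places the new C–H on the less-substituted alkene carbon, so the positive charge ends up on the more-substituted carbon — a secondary carbocation. H2O is released.
Step 2: A hydride (H with its bonding pair) migrates from the adjacent sec-butyl carbon to the cationic centre — a 1,2-hydride shift — upgrading the secondary cation to a tertiary one.
Step 3: A lone pair on the oxygen of H2O attacks the carbocation, forming a C–O bond and an oxonium ion (a protonated alcohol).
Step 4: H2O removes a proton from the oxonium oxygen, regenerating H3O⁺ and giving the neutral alcohol.
Total: 4 elementary steps.

4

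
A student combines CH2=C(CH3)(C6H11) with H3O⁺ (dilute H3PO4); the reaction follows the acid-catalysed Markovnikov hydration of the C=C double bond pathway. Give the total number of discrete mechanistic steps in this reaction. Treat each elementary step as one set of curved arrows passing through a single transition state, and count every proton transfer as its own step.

Step 1: Protonation of the alkene by H3O⁺: the π bond acts as the nucleophile and picks up H⁺, giving the more stable (Markovnikov) tertiary carbocation. H2O is released.
(No 1,2-shift: no single shift to an adjacent carbon would give a more stable cation.)
Step 2: A lone pair on the oxygen of H2O attacks the carbocation, forming a C–O bond and an oxonium ion (a protonated alcohol).
Step 3: Deprotonation of the oxonium ion by a water molecule delivers the neutral alcohol and regenerates the acid catalyst.
Total: 3 elementary steps.

3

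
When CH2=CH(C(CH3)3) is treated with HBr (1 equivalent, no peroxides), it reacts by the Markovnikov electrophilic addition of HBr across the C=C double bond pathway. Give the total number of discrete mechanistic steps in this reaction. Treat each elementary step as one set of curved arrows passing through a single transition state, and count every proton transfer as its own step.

Step 1: Electrophilic addition begins with the π(C=C) electrons forming a bond to the proton of HBr. Following Markovnikov's rule, the resulting cation is secondary. The H–Br bond breaks heterolytically, releasing Br⁻.
Step 2: Carbocation rearrangement: a 1,2-methyl shift from the adjacent tert-butyl carbon converts the initially-formed secondary cation into the more stable tertiary cation.
Step 3: Nucleophilic attack by Br⁻ on the carbocation completes the addition, giving R–Br.
Total: 3 elementary steps.

3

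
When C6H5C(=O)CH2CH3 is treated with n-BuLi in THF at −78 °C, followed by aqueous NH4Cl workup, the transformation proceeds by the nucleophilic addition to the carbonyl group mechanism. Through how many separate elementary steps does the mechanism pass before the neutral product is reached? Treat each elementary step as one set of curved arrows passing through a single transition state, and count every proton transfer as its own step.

Step 1: Nucleophilic addition: the carbanion-like carbon of n-BuLi adds to the carbonyl carbon, pushing the π(C=O) electron pair onto oxygen and giving a tetrahedral alkoxide.
Step 2: On aqueous NH4Cl workup the alkoxide oxygen is protonated, giving an alcohol.
Total: 2 elementary steps.

2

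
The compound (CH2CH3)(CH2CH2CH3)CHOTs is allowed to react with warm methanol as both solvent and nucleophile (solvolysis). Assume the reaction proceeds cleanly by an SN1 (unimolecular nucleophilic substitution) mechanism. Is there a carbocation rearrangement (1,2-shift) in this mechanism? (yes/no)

The first-formed carbocation is secondary.
No single 1,2-shift to an adjacent carbon would produce a more-substituted cation than the one already present, so no rearrangement occurs.

no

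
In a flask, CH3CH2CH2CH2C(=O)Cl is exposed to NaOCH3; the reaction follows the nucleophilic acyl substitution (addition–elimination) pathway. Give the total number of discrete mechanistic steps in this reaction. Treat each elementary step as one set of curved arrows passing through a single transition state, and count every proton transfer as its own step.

Step 1: CH3O⁻ adds to the carbonyl carbon; the C=O π electrons shift onto oxygen and a tetrahedral alkoxide intermediate forms.
Step 2: Elimination step: re-formation of the carbonyl π bond drives out Cl⁻, giving the new acyl compound.
Total: 2 elementary steps.

2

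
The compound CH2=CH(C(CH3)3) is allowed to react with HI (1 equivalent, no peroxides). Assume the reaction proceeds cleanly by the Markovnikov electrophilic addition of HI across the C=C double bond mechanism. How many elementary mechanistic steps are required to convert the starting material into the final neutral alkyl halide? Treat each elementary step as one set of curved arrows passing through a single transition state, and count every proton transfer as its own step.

Step 1: Protonation of the alkene by HI: the π bond acts as the nucleophile and picks up H⁺, giving the more stable (Markovnikov) secondary carbocation. The H–I bond breaks heterolytically, releasing I⁻.
Step 2: Carbocation rearrangement: a 1,2-methyl shift from the adjacent tert-butyl carbon converts the initially-formed secondary cation into the more stable tertiary cation.
Step 3: I⁻ captures the cation: a lone pair on I⁻ fills the empty p orbital, producing the alkyl halide product.
Total: 3 elementary steps.

3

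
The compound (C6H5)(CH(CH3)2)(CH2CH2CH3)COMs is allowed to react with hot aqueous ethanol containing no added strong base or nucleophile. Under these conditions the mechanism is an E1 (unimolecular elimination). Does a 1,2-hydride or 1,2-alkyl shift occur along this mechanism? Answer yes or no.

The first-formed carbocation is tertiary.
No single 1,2-shift to an adjacent carbon would produce a more-substituted cation than the one already present, so no rearrangement occurs.

no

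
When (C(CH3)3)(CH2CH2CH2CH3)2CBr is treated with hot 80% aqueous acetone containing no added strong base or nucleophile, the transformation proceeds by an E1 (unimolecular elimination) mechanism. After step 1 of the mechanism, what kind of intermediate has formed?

Step 1: The C–Br bond breaks with both electrons going to the bromide; Br⁻ leaves and a tertiary carbocation remains.
After step 1 the species present is a tertiary carbocation.

tertiary carbocation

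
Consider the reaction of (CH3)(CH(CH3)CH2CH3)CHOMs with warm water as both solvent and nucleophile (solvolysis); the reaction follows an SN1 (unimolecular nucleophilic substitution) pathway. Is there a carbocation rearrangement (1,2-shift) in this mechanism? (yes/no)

The first-formed carbocation is secondary.
The adjacent sec-butyl carbon already bears 2 other carbon substituents and has a hydrogen to migrate; after a 1,2-hydride shift from that carbon the positive charge sits on a tertiary centre.
Tertiary is more stable than secondary, so the shift occurs.

yes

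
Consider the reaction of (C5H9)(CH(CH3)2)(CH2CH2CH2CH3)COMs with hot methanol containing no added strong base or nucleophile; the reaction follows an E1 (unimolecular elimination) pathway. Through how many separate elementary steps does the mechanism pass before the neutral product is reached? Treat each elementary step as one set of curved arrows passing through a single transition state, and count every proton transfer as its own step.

Step 1: Rate-determining heterolysis of the C–O bond gives MsO⁻ and a tertiary carbocation.
(No 1,2-shift: no single shift to an adjacent carbon would give a more stable cation.)
Step 2: Loss of a β-proton to a methanol molecule of the solvent: the C–H bonding pair collapses toward the cationic carbon to form the C=C π bond, yielding the alkene.
Total: 2 elementary steps.

2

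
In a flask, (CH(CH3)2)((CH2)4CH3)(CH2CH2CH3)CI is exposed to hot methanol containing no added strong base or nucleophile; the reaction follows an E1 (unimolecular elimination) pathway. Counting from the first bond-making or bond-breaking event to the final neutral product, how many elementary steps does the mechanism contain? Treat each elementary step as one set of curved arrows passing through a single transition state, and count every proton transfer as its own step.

Step 1: Rate-determining heterolysis of the C–I bond gives I⁻ and a tertiary carbocation.
(No 1,2-shift: no single shift to an adjacent carbon would give a more stable cation.)
Step 2: Loss of a β-proton to a methanol molecule of the solvent: the C–H bonding pair collapses toward the cationic carbon to form the C=C π bond, yielding the alkene.
Total: 2 elementary steps.

2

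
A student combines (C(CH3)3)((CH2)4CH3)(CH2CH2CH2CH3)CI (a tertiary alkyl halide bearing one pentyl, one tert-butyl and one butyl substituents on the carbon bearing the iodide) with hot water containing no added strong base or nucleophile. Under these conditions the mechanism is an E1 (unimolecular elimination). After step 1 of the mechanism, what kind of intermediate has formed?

tertiary carbocation

Step 1: Rate-determining heterolysis of the C–I bond gives I⁻ and a tertiary carbocation.
After step 1 the species present is a tertiary carbocation.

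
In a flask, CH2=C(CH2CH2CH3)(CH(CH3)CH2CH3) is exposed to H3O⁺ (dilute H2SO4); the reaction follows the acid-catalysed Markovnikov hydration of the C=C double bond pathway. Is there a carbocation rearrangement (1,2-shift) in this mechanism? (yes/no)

no

The first-formed carbocation is tertiary.
No single 1,2-shift to an adjacent carbon would produce a more-substituted cation than the one already present, so no rearrangement occurs.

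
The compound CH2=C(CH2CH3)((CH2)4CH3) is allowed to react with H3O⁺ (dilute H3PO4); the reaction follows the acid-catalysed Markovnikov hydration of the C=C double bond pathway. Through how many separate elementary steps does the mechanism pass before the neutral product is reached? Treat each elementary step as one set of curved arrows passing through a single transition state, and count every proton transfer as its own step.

3

Step 1: Electrophilic addition begins with the π(C=C) electrons forming a bond to the proton of H3O⁺. Following Markovnikov's rule, the resulting cation is tertiary. H2O is released.
(No 1,2-shift: no single shift to an adjacent carbon would give a more stable cation.)
Step 2: Water acts as the nucleophile: an oxygen lone pair bonds to the cationic carbon, giving an oxonium-ion intermediate.
Step 3: Proton transfer from the O–H of the oxonium ion to H2O completes the catalytic cycle and yields the alcohol.
Total: 3 elementary steps.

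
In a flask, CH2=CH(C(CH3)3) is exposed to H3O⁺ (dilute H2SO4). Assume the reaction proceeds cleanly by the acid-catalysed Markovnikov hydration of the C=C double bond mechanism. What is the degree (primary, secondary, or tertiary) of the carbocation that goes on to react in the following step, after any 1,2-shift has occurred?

tertiary

Step 1: Electrophilic addition begins with the π(C=C) electrons forming a bond to the proton of H3O⁺. Following Markovnikov's rule, the resulting cation is secondary. H2O is released.
Step 2: A methyl group with its bonding pair migrates from the adjacent tert-butyl carbon to the cationic centre — a 1,2-methyl shift — upgrading the secondary cation to a tertiary one.
The cation rearranges from secondary to tertiary via a 1,2-methyl shift from the adjacent tert-butyl carbon; the tertiary cation is what reacts next.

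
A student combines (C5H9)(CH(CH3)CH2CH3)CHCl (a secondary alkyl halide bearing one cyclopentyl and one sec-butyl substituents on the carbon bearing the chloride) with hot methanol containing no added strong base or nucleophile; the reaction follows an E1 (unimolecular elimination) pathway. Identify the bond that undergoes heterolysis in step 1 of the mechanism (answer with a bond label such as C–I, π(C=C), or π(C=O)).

Step 1: Ionisation: the C–Cl σ-bond cleaves heterolytically; both bonding electrons depart with Cl⁻, leaving a secondary carbocation at the α-carbon.
The bond broken in this step is the C–Cl bond.

C–Cl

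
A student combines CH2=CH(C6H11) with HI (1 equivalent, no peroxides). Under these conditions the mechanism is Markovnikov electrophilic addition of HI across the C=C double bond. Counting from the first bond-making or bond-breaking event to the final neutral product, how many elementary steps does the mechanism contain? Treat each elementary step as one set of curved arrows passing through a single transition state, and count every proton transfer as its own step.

Step 1: Electrophilic addition begins with the π(C=C) electrons forming a bond to the proton of HI. Following Markovnikov's rule, the resulting cation is secondary. The H–I bond breaks heterolytically, releasing I⁻.
Step 2: Carbocation rearrangement: a 1,2-hydride shift from the adjacent cyclohexyl carbon converts the initially-formed secondary cation into the more stable tertiary cation.
Step 3: I⁻ captures the cation: a lone pair on I⁻ fills the empty p orbital, producing the alkyl halide product.
Total: 3 elementary steps.

3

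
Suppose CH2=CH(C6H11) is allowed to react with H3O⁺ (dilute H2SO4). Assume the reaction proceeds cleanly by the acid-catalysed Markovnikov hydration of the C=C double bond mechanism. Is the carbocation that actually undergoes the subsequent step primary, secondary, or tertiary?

Step 1: The π electrons of the C=C bond attack a proton of H3O⁺; Markovnikov addition places the new C–H on the less-substituted alkene carbon, so the positive charge ends up on the more-substituted carbon — a secondary carbocation. H2O is released.
Step 2: Carbocation rearrangement: a 1,2-hydride shift from the adjacent cyclohexyl carbon converts the initially-formed secondary cation into the more stable tertiary cation.
The cation rearranges from secondary to tertiary via a 1,2-hydride shift from the adjacent cyclohexyl carbon; the tertiary cation is what reacts next.

tertiary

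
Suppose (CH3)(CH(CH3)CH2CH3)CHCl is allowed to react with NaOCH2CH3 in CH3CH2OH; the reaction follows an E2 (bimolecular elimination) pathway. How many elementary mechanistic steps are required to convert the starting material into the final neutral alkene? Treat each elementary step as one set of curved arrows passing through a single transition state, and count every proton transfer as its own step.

Step 1: In one step, CH3CH2O⁻ pulls off a β-proton, the C–Cl bond cleaves, and a C=C double bond forms between the α- and β-carbons (E2, anti elimination).
Total: 1 elementary step.

1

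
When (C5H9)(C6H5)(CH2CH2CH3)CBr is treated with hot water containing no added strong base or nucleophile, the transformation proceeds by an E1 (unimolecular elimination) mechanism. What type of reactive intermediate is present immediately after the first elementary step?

tertiary carbocation

Step 1: The C–Br bond breaks with both electrons going to the bromide; Br⁻ leaves and a tertiary carbocation remains.
After step 1 the species present is a tertiary carbocation.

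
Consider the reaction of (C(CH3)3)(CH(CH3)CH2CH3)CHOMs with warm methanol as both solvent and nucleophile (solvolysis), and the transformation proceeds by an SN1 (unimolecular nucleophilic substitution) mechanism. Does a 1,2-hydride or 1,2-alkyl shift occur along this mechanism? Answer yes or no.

The first-formed carbocation is secondary.
The adjacent sec-butyl carbon already bears 2 other carbon substituents and has a hydrogen to migrate; after a 1,2-hydride shift from that carbon the positive charge sits on a tertiary centre.
Tertiary is more stable than secondary, so the shift occurs.

yes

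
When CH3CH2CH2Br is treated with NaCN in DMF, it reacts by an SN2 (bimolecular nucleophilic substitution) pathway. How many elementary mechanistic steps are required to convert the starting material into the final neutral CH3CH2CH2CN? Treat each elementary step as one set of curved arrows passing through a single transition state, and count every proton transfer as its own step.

Step 1: The cyanide nucleophile donates a lone pair from C to the α-carbon in a backside attack; simultaneously the C–Br σ-bond breaks and both of its electrons leave with Br⁻. One concerted step with inversion of configuration.
Total: 1 elementary step.

1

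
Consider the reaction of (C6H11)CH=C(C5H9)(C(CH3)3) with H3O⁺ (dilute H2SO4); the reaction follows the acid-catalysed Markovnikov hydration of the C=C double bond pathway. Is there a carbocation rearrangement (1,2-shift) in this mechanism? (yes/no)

The first-formed carbocation is tertiary.
No single 1,2-shift to an adjacent carbon would produce a more-substituted cation than the one already present, so no rearrangement occurs.

no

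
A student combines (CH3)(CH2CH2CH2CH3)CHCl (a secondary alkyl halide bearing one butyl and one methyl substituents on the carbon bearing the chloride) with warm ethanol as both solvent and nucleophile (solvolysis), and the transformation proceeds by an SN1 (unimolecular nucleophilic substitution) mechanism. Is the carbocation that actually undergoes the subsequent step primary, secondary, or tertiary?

secondary

Step 1: The C–Cl bond breaks with both electrons going to the chloride; Cl⁻ leaves and a secondary carbocation remains.
No single 1,2-shift to an adjacent carbon would give a more-substituted cation, so no rearrangement occurs.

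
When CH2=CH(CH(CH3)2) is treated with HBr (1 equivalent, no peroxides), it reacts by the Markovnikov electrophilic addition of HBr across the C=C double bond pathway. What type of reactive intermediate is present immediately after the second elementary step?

Step 1: The π electrons of the C=C bond attack a proton of HBr; Markovnikov addition places the new C–H on the less-substituted alkene carbon, so the positive charge ends up on the more-substituted carbon — a secondary carbocation. The H–Br bond breaks heterolytically, releasing Br⁻.
Step 2: A hydride (H with its bonding pair) migrates from the adjacent isopropyl carbon to the cationic centre — a 1,2-hydride shift — upgrading the secondary cation to a tertiary one.
After step 2 the species present is a tertiary carbocation.

tertiary carbocation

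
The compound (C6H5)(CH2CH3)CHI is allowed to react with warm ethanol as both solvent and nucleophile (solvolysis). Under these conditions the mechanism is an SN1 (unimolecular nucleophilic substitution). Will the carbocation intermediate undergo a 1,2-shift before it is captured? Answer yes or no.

no

The first-formed carbocation is secondary.
No single 1,2-shift to an adjacent carbon would produce a more-substituted cation than the one already present, so no rearrangement occurs.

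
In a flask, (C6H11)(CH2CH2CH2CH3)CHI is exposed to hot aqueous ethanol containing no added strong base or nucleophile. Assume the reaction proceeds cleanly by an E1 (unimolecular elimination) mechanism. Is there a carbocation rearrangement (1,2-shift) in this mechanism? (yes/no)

yes

The first-formed carbocation is secondary.
The adjacent cyclohexyl carbon already bears 2 other carbon substituents and has a hydrogen to migrate; after a 1,2-hydride shift from that carbon the positive charge sits on a tertiary centre.
Tertiary is more stable than secondary, so the shift occurs.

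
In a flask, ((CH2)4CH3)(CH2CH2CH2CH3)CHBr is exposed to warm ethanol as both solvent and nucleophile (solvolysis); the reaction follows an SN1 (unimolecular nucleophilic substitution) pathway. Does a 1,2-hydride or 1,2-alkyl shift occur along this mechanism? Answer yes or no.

no

The first-formed carbocation is secondary.
No single 1,2-shift to an adjacent carbon would produce a more-substituted cation than the one already present, so no rearrangement occurs.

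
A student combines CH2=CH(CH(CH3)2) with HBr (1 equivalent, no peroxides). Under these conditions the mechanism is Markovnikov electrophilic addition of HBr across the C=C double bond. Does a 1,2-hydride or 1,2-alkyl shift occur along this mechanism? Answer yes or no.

The first-formed carbocation is secondary.
The adjacent isopropyl carbon already bears 2 other carbon substituents and has a hydrogen to migrate; after a 1,2-hydride shift from that carbon the positive charge sits on a tertiary centre.
Tertiary is more stable than secondary, so the shift occurs.

yes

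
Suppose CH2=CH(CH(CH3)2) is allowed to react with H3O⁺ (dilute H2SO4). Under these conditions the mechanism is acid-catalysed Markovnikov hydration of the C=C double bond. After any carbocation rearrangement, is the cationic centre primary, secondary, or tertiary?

Step 1: The π electrons of the C=C bond attack a proton of H3O⁺; Markovnikov addition places the new C–H on the less-substituted alkene carbon, so the positive charge ends up on the more-substituted carbon — a secondary carbocation. H2O is released.
Step 2: Carbocation rearrangement: a 1,2-hydride shift from the adjacent isopropyl carbon converts the initially-formed secondary cation into the more stable tertiary cation.
The cation rearranges from secondary to tertiary via a 1,2-hydride shift from the adjacent isopropyl carbon; the tertiary cation is what reacts next.

tertiary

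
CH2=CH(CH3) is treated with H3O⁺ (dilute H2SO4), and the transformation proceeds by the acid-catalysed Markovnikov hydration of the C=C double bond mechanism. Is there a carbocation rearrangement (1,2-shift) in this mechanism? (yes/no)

no

The first-formed carbocation is secondary.
No single 1,2-shift to an adjacent carbon would produce a more-substituted cation than the one already present, so no rearrangement occurs.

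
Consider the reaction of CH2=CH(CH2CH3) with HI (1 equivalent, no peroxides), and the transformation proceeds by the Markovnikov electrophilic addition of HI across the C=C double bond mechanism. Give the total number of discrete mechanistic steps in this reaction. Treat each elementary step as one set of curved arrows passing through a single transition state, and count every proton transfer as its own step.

2

Step 1: Protonation of the alkene by HI: the π bond acts as the nucleophile and picks up H⁺, giving the more stable (Markovnikov) secondary carbocation. The H–I bond breaks heterolytically, releasing I⁻.
(No 1,2-shift: no single shift to an adjacent carbon would give a more stable cation.)
Step 2: The I⁻ anion donates a lone pair to the carbocation, forming the new C–I σ-bond and giving the neutral alkyl halide.
Total: 2 elementary steps.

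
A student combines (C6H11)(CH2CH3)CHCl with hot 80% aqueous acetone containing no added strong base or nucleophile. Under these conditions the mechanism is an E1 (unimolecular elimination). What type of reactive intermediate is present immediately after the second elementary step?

Step 1: The C–Cl bond breaks with both electrons going to the chloride; Cl⁻ leaves and a secondary carbocation remains.
Step 2: A hydride (H with its bonding pair) migrates from the adjacent cyclohexyl carbon to the cationic centre — a 1,2-hydride shift — upgrading the secondary cation to a tertiary one.
After step 2 the species present is a tertiary carbocation.

tertiary carbocation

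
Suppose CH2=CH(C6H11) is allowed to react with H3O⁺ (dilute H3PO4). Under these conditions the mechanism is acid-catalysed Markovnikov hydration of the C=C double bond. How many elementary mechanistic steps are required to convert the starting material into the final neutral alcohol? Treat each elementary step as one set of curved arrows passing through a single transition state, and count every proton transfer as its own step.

4

Step 1: Protonation of the alkene by H3O⁺: the π bond acts as the nucleophile and picks up H⁺, giving the more stable (Markovnikov) secondary carbocation. H2O is released.
Step 2: A 1,2-hydride shift from the adjacent cyclohexyl carbon moves the positive charge from the secondary centre to an adjacent carbon, generating a more stable tertiary carbocation.
Step 3: Nucleophilic capture of the cation by H2O produces the protonated alcohol (an oxonium ion).
Step 4: Deprotonation of the oxonium ion by a water molecule delivers the neutral alcohol and regenerates the acid catalyst.
Total: 4 elementary steps.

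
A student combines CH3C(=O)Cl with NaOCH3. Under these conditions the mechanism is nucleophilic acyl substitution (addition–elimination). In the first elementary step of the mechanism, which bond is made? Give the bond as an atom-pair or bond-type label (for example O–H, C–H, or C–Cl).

C–O

Step 1: A lone pair on the O of CH3O⁻ attacks the electrophilic acyl carbon; the π(C=O) electrons move onto oxygen, giving a tetrahedral intermediate.
The bond formed in this step is the C–O bond.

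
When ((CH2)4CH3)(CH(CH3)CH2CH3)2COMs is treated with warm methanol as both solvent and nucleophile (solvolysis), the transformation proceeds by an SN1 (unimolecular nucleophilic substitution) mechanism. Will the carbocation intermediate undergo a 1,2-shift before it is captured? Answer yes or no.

no

The first-formed carbocation is tertiary.
No single 1,2-shift to an adjacent carbon would produce a more-substituted cation than the one already present, so no rearrangement occurs.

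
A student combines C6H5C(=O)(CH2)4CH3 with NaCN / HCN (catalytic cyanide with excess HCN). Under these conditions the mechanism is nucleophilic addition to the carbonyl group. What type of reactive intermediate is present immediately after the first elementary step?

tetrahedral alkoxide intermediate

Step 1: CN⁻ attacks the sp² carbonyl carbon; the C=O π bond breaks and the electrons end up as a lone pair on the alkoxide oxygen of the tetrahedral intermediate.
After step 1 the species present is a tetrahedral alkoxide intermediate.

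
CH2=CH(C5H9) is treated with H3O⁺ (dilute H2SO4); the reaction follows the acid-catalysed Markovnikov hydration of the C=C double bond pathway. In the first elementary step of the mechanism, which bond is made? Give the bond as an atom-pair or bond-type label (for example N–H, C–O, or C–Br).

C–H

Step 1: Protonation of the alkene by H3O⁺: the π bond acts as the nucleophile and picks up H⁺, giving the more stable (Markovnikov) secondary carbocation. H2O is released.
The bond formed in this step is the C–H bond.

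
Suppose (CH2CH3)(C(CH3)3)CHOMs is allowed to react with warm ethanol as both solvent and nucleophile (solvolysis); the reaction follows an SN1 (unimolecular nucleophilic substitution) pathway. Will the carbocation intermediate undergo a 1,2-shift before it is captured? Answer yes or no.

The first-formed carbocation is secondary.
The adjacent tert-butyl carbon has no hydrogen but bears methyl groups; migration of one methyl with its bonding pair (a 1,2-methyl shift) places the charge on a tertiary centre.
Tertiary is more stable than secondary, so the shift occurs.

yes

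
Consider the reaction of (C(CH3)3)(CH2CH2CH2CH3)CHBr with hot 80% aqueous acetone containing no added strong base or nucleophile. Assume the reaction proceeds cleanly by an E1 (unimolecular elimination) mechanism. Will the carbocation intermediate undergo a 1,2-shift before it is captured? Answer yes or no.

yes

The first-formed carbocation is secondary.
The adjacent tert-butyl carbon has no hydrogen but bears methyl groups; migration of one methyl with its bonding pair (a 1,2-methyl shift) places the charge on a tertiary centre.
Tertiary is more stable than secondary, so the shift occurs.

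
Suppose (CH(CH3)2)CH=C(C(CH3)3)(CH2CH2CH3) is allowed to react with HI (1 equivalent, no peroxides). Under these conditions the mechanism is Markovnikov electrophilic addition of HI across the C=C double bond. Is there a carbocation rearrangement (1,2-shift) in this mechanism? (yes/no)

no

The first-formed carbocation is tertiary.
No single 1,2-shift to an adjacent carbon would produce a more-substituted cation than the one already present, so no rearrangement occurs.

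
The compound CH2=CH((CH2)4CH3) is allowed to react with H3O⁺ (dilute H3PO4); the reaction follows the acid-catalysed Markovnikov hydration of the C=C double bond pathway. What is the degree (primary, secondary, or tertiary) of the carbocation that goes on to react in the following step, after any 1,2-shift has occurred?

secondary

Step 1: Electrophilic addition begins with the π(C=C) electrons forming a bond to the proton of H3O⁺. Following Markovnikov's rule, the resulting cation is secondary. H2O is released.
No single 1,2-shift to an adjacent carbon would give a more-substituted cation, so no rearrangement occurs.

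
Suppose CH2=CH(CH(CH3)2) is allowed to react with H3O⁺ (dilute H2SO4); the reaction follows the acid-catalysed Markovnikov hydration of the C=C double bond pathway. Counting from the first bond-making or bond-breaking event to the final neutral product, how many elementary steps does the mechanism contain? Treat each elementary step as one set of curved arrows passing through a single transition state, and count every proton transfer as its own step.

Step 1: The π electrons of the C=C bond attack a proton of H3O⁺; Markovnikov addition places the new C–H on the less-substituted alkene carbon, so the positive charge ends up on the more-substituted carbon — a secondary carbocation. H2O is released.
Step 2: Carbocation rearrangement: a 1,2-hydride shift from the adjacent isopropyl carbon converts the initially-formed secondary cation into the more stable tertiary cation.
Step 3: Water acts as the nucleophile: an oxygen lone pair bonds to the cationic carbon, giving an oxonium-ion intermediate.
Step 4: Proton transfer from the O–H of the oxonium ion to H2O completes the catalytic cycle and yields the alcohol.
Total: 4 elementary steps.

4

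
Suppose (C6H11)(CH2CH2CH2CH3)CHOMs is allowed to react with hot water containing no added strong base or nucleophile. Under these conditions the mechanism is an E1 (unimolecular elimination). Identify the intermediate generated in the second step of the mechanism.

Step 1: The C–O bond breaks with both electrons going to the mesylate; MsO⁻ leaves and a secondary carbocation remains.
Step 2: A 1,2-hydride shift from the adjacent cyclohexyl carbon moves the positive charge from the secondary centre to an adjacent carbon, generating a more stable tertiary carbocation.
After step 2 the species present is a tertiary carbocation.

tertiary carbocation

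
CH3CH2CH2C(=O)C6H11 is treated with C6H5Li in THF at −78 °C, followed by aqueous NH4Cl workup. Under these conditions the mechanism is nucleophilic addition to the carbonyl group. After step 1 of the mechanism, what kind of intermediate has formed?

tetrahedral alkoxide intermediate

Step 1: the carbanion-like carbon of C6H5Li attacks the sp² carbonyl carbon; the C=O π bond breaks and the electrons end up as a lone pair on the alkoxide oxygen of the tetrahedral intermediate.
After step 1 the species present is a tetrahedral alkoxide intermediate.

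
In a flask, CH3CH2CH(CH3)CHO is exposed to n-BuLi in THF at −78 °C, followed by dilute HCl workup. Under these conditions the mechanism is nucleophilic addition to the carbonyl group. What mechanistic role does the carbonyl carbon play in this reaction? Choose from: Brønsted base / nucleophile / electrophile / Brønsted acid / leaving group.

Step 1: Nucleophilic addition: the carbanion-like carbon of n-BuLi adds to the carbonyl carbon, pushing the π(C=O) electron pair onto oxygen and giving a tetrahedral alkoxide.
The carbonyl carbon accepts an electron pair into an empty or π* orbital — it is the electrophile.

electrophile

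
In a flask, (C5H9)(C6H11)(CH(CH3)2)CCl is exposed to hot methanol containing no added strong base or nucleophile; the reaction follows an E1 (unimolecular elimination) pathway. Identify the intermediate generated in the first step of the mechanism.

tertiary carbocation

Step 1: Ionisation: the C–Cl σ-bond cleaves heterolytically; both bonding electrons depart with Cl⁻, leaving a tertiary carbocation at the α-carbon.
After step 1 the species present is a tertiary carbocation.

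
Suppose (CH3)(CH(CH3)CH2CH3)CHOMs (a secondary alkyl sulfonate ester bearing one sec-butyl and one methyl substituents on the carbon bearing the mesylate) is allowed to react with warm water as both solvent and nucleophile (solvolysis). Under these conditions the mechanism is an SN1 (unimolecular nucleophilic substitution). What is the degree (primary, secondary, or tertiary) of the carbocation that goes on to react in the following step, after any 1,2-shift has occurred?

Step 1: Ionisation: the C–O σ-bond cleaves heterolytically; both bonding electrons depart with MsO⁻, leaving a secondary carbocation at the α-carbon.
Step 2: Carbocation rearrangement: a 1,2-hydride shift from the adjacent sec-butyl carbon converts the initially-formed secondary cation into the more stable tertiary cation.
The cation rearranges from secondary to tertiary via a 1,2-hydride shift from the adjacent sec-butyl carbon; the tertiary cation is what reacts next.

tertiary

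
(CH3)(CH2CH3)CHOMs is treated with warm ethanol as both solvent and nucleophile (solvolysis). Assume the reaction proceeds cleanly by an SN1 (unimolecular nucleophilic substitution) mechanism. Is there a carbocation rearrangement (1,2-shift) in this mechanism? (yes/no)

The first-formed carbocation is secondary.
No single 1,2-shift to an adjacent carbon would produce a more-substituted cation than the one already present, so no rearrangement occurs.

no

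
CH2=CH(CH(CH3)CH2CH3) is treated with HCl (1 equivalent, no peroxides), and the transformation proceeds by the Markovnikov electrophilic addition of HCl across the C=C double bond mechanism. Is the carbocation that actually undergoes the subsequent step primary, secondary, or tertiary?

tertiary

Step 1: Electrophilic addition begins with the π(C=C) electrons forming a bond to the proton of HCl. Following Markovnikov's rule, the resulting cation is secondary. The H–Cl bond breaks heterolytically, releasing Cl⁻.
Step 2: A hydride (H with its bonding pair) migrates from the adjacent sec-butyl carbon to the cationic centre — a 1,2-hydride shift — upgrading the secondary cation to a tertiary one.
The cation rearranges from secondary to tertiary via a 1,2-hydride shift from the adjacent sec-butyl carbon; the tertiary cation is what reacts next.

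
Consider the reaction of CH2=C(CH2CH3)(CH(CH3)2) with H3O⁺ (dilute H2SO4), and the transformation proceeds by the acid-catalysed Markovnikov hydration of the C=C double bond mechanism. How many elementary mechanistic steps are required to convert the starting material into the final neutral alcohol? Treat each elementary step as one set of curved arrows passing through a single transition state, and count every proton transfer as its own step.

Step 1: Electrophilic addition begins with the π(C=C) electrons forming a bond to the proton of H3O⁺. Following Markovnikov's rule, the resulting cation is tertiary. H2O is released.
(No 1,2-shift: no single shift to an adjacent carbon would give a more stable cation.)
Step 2: A lone pair on the oxygen of H2O attacks the carbocation, forming a C–O bond and an oxonium ion (a protonated alcohol).
Step 3: Deprotonation of the oxonium ion by a water molecule delivers the neutral alcohol and regenerates the acid catalyst.
Total: 3 elementary steps.

3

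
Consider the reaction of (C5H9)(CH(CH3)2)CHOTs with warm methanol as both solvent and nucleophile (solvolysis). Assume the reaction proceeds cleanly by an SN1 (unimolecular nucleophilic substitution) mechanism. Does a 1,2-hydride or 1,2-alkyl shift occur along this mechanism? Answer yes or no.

yes

The first-formed carbocation is secondary.
The adjacent cyclopentyl carbon already bears 2 other carbon substituents and has a hydrogen to migrate; after a 1,2-hydride shift from that carbon the positive charge sits on a tertiary centre.
Tertiary is more stable than secondary, so the shift occurs.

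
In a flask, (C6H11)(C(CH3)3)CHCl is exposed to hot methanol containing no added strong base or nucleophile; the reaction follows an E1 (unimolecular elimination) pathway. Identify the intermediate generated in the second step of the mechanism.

Step 1: Ionisation: the C–Cl σ-bond cleaves heterolytically; both bonding electrons depart with Cl⁻, leaving a secondary carbocation at the α-carbon.
Step 2: A 1,2-hydride shift from the adjacent cyclohexyl carbon moves the positive charge from the secondary centre to an adjacent carbon, generating a more stable tertiary carbocation.
After step 2 the species present is a tertiary carbocation.

tertiary carbocation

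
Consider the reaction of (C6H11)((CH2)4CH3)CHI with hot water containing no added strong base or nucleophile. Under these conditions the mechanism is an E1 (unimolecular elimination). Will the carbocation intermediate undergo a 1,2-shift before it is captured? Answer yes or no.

The first-formed carbocation is secondary.
The adjacent cyclohexyl carbon already bears 2 other carbon substituents and has a hydrogen to migrate; after a 1,2-hydride shift from that carbon the positive charge sits on a tertiary centre.
Tertiary is more stable than secondary, so the shift occurs.

yes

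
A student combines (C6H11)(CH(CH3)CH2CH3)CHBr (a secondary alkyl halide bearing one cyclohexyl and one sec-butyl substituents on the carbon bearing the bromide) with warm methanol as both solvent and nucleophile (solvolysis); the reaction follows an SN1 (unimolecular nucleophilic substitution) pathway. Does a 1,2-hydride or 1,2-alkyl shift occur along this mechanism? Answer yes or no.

The first-formed carbocation is secondary.
The adjacent cyclohexyl carbon already bears 2 other carbon substituents and has a hydrogen to migrate; after a 1,2-hydride shift from that carbon the positive charge sits on a tertiary centre.
Tertiary is more stable than secondary, so the shift occurs.

yes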